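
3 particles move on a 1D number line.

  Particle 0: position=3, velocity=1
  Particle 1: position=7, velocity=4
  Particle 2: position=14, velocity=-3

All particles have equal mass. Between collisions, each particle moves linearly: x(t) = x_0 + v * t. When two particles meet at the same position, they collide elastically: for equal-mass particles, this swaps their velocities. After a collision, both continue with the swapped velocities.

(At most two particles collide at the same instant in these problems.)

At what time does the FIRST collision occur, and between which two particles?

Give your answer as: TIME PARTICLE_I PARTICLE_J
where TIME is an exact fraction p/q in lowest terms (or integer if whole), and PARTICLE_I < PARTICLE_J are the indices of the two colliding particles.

Pair (0,1): pos 3,7 vel 1,4 -> not approaching (rel speed -3 <= 0)
Pair (1,2): pos 7,14 vel 4,-3 -> gap=7, closing at 7/unit, collide at t=1
Earliest collision: t=1 between 1 and 2

Answer: 1 1 2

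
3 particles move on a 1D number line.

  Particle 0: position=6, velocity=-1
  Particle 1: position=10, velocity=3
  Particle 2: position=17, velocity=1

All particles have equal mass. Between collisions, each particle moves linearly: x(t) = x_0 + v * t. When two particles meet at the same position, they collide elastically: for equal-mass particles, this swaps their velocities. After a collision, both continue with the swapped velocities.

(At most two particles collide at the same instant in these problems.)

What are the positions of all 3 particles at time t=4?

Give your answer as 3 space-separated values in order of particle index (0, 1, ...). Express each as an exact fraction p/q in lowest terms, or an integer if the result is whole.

Answer: 2 21 22

Derivation:
Collision at t=7/2: particles 1 and 2 swap velocities; positions: p0=5/2 p1=41/2 p2=41/2; velocities now: v0=-1 v1=1 v2=3
Advance to t=4 (no further collisions before then); velocities: v0=-1 v1=1 v2=3; positions = 2 21 22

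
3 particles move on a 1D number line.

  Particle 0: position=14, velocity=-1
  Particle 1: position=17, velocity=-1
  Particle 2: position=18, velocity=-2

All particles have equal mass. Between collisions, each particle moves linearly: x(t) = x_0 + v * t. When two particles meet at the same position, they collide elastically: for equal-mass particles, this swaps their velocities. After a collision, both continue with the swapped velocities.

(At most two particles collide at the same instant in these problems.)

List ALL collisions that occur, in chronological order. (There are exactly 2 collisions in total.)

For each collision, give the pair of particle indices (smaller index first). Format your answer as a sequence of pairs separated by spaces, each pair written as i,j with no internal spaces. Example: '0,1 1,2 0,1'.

Collision at t=1: particles 1 and 2 swap velocities; positions: p0=13 p1=16 p2=16; velocities now: v0=-1 v1=-2 v2=-1
Collision at t=4: particles 0 and 1 swap velocities; positions: p0=10 p1=10 p2=13; velocities now: v0=-2 v1=-1 v2=-1

Answer: 1,2 0,1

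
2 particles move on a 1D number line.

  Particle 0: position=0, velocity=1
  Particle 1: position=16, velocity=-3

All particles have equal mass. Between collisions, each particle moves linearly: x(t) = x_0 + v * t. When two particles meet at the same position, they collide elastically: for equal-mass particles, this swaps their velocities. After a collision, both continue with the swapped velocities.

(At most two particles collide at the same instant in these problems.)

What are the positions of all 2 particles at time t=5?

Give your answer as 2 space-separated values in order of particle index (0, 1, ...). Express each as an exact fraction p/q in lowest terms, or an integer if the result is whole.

Answer: 1 5

Derivation:
Collision at t=4: particles 0 and 1 swap velocities; positions: p0=4 p1=4; velocities now: v0=-3 v1=1
Advance to t=5 (no further collisions before then); velocities: v0=-3 v1=1; positions = 1 5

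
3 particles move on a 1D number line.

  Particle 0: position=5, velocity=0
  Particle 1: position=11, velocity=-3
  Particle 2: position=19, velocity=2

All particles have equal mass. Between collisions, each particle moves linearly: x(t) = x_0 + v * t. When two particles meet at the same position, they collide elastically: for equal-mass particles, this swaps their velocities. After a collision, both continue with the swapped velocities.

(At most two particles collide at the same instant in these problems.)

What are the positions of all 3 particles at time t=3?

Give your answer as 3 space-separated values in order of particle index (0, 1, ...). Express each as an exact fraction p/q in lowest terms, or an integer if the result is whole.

Answer: 2 5 25

Derivation:
Collision at t=2: particles 0 and 1 swap velocities; positions: p0=5 p1=5 p2=23; velocities now: v0=-3 v1=0 v2=2
Advance to t=3 (no further collisions before then); velocities: v0=-3 v1=0 v2=2; positions = 2 5 25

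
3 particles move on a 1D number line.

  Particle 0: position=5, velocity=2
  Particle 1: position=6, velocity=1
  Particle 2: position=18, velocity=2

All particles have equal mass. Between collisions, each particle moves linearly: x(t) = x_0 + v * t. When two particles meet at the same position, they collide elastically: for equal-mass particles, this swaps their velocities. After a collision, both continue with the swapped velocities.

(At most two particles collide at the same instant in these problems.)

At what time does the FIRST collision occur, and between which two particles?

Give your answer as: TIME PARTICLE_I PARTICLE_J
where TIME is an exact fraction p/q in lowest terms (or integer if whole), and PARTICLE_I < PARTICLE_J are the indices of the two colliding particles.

Pair (0,1): pos 5,6 vel 2,1 -> gap=1, closing at 1/unit, collide at t=1
Pair (1,2): pos 6,18 vel 1,2 -> not approaching (rel speed -1 <= 0)
Earliest collision: t=1 between 0 and 1

Answer: 1 0 1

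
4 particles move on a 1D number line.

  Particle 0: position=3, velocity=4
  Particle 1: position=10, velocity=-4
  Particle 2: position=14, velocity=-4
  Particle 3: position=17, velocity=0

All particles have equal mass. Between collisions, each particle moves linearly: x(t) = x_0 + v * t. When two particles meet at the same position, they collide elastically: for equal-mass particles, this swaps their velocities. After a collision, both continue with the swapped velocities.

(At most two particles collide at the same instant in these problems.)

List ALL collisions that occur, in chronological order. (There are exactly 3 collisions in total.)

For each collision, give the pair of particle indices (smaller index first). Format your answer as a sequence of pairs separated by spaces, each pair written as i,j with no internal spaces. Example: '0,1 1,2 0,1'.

Collision at t=7/8: particles 0 and 1 swap velocities; positions: p0=13/2 p1=13/2 p2=21/2 p3=17; velocities now: v0=-4 v1=4 v2=-4 v3=0
Collision at t=11/8: particles 1 and 2 swap velocities; positions: p0=9/2 p1=17/2 p2=17/2 p3=17; velocities now: v0=-4 v1=-4 v2=4 v3=0
Collision at t=7/2: particles 2 and 3 swap velocities; positions: p0=-4 p1=0 p2=17 p3=17; velocities now: v0=-4 v1=-4 v2=0 v3=4

Answer: 0,1 1,2 2,3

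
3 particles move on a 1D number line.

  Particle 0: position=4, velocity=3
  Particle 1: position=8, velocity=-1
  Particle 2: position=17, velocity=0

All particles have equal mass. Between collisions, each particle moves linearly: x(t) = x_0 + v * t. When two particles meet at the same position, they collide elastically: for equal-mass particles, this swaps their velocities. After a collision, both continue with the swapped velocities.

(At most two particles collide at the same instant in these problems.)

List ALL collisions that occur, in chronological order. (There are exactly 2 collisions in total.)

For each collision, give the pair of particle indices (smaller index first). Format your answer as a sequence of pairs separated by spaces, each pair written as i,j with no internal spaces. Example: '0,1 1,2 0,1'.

Answer: 0,1 1,2

Derivation:
Collision at t=1: particles 0 and 1 swap velocities; positions: p0=7 p1=7 p2=17; velocities now: v0=-1 v1=3 v2=0
Collision at t=13/3: particles 1 and 2 swap velocities; positions: p0=11/3 p1=17 p2=17; velocities now: v0=-1 v1=0 v2=3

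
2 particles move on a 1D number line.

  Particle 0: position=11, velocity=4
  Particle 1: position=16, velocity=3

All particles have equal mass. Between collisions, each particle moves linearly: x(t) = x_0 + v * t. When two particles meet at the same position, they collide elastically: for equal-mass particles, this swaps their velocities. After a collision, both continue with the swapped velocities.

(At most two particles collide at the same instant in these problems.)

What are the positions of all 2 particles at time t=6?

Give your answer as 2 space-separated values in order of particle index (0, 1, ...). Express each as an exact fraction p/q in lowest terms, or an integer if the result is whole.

Collision at t=5: particles 0 and 1 swap velocities; positions: p0=31 p1=31; velocities now: v0=3 v1=4
Advance to t=6 (no further collisions before then); velocities: v0=3 v1=4; positions = 34 35

Answer: 34 35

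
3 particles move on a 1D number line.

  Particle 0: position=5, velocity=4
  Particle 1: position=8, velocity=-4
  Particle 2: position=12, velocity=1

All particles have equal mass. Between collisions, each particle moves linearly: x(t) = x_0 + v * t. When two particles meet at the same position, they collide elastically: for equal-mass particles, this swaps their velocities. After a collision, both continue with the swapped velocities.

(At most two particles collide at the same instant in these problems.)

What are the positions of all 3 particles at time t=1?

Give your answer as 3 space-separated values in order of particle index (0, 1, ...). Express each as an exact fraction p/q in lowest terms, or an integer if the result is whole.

Collision at t=3/8: particles 0 and 1 swap velocities; positions: p0=13/2 p1=13/2 p2=99/8; velocities now: v0=-4 v1=4 v2=1
Advance to t=1 (no further collisions before then); velocities: v0=-4 v1=4 v2=1; positions = 4 9 13

Answer: 4 9 13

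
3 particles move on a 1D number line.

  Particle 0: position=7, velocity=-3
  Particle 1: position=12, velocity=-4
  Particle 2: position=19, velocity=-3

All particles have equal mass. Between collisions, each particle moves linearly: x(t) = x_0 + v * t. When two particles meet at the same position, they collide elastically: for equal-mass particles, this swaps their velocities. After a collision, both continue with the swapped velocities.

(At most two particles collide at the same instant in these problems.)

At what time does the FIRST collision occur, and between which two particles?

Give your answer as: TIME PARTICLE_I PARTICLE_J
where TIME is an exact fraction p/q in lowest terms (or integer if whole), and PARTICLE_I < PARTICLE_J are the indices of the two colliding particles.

Pair (0,1): pos 7,12 vel -3,-4 -> gap=5, closing at 1/unit, collide at t=5
Pair (1,2): pos 12,19 vel -4,-3 -> not approaching (rel speed -1 <= 0)
Earliest collision: t=5 between 0 and 1

Answer: 5 0 1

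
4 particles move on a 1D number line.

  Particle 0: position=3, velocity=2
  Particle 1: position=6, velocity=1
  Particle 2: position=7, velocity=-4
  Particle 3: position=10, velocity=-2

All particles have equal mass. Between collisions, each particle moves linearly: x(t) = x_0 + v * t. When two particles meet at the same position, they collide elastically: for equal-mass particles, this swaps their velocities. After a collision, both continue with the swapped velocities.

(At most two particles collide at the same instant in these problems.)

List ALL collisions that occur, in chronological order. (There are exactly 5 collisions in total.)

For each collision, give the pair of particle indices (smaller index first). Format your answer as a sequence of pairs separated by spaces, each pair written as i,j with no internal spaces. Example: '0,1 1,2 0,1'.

Answer: 1,2 0,1 2,3 1,2 2,3

Derivation:
Collision at t=1/5: particles 1 and 2 swap velocities; positions: p0=17/5 p1=31/5 p2=31/5 p3=48/5; velocities now: v0=2 v1=-4 v2=1 v3=-2
Collision at t=2/3: particles 0 and 1 swap velocities; positions: p0=13/3 p1=13/3 p2=20/3 p3=26/3; velocities now: v0=-4 v1=2 v2=1 v3=-2
Collision at t=4/3: particles 2 and 3 swap velocities; positions: p0=5/3 p1=17/3 p2=22/3 p3=22/3; velocities now: v0=-4 v1=2 v2=-2 v3=1
Collision at t=7/4: particles 1 and 2 swap velocities; positions: p0=0 p1=13/2 p2=13/2 p3=31/4; velocities now: v0=-4 v1=-2 v2=2 v3=1
Collision at t=3: particles 2 and 3 swap velocities; positions: p0=-5 p1=4 p2=9 p3=9; velocities now: v0=-4 v1=-2 v2=1 v3=2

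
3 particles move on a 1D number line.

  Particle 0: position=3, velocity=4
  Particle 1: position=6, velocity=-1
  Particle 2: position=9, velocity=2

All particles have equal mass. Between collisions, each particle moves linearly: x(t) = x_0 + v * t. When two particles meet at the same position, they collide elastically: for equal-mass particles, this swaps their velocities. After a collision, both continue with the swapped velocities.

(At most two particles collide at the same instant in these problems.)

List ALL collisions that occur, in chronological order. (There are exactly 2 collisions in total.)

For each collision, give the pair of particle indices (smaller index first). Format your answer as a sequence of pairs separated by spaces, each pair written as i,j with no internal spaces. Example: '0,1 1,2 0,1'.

Collision at t=3/5: particles 0 and 1 swap velocities; positions: p0=27/5 p1=27/5 p2=51/5; velocities now: v0=-1 v1=4 v2=2
Collision at t=3: particles 1 and 2 swap velocities; positions: p0=3 p1=15 p2=15; velocities now: v0=-1 v1=2 v2=4

Answer: 0,1 1,2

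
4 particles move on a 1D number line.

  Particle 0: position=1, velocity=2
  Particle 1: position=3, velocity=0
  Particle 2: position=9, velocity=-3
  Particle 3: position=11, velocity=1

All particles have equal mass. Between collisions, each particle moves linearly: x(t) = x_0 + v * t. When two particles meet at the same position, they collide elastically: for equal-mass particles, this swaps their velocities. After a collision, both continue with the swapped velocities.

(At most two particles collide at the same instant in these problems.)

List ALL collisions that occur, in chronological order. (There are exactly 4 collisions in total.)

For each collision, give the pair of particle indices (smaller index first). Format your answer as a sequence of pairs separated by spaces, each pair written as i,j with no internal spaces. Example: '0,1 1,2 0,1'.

Collision at t=1: particles 0 and 1 swap velocities; positions: p0=3 p1=3 p2=6 p3=12; velocities now: v0=0 v1=2 v2=-3 v3=1
Collision at t=8/5: particles 1 and 2 swap velocities; positions: p0=3 p1=21/5 p2=21/5 p3=63/5; velocities now: v0=0 v1=-3 v2=2 v3=1
Collision at t=2: particles 0 and 1 swap velocities; positions: p0=3 p1=3 p2=5 p3=13; velocities now: v0=-3 v1=0 v2=2 v3=1
Collision at t=10: particles 2 and 3 swap velocities; positions: p0=-21 p1=3 p2=21 p3=21; velocities now: v0=-3 v1=0 v2=1 v3=2

Answer: 0,1 1,2 0,1 2,3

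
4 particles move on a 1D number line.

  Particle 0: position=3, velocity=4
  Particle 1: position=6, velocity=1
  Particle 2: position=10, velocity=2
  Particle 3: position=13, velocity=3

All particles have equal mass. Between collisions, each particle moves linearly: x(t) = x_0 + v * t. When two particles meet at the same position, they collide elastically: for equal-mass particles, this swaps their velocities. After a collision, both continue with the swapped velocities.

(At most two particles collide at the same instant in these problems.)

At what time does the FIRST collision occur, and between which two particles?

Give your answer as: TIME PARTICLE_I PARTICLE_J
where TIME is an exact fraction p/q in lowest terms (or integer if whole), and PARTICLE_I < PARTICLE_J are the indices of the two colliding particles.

Pair (0,1): pos 3,6 vel 4,1 -> gap=3, closing at 3/unit, collide at t=1
Pair (1,2): pos 6,10 vel 1,2 -> not approaching (rel speed -1 <= 0)
Pair (2,3): pos 10,13 vel 2,3 -> not approaching (rel speed -1 <= 0)
Earliest collision: t=1 between 0 and 1

Answer: 1 0 1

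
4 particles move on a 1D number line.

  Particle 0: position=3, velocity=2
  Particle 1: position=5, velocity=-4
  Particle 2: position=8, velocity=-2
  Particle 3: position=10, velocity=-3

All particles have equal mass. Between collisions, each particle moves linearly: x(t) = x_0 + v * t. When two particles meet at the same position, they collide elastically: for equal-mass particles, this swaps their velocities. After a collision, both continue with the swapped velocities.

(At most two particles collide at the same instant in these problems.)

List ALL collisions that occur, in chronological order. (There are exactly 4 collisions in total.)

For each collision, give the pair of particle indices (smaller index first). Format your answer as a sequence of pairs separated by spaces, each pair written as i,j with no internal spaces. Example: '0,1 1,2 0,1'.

Collision at t=1/3: particles 0 and 1 swap velocities; positions: p0=11/3 p1=11/3 p2=22/3 p3=9; velocities now: v0=-4 v1=2 v2=-2 v3=-3
Collision at t=5/4: particles 1 and 2 swap velocities; positions: p0=0 p1=11/2 p2=11/2 p3=25/4; velocities now: v0=-4 v1=-2 v2=2 v3=-3
Collision at t=7/5: particles 2 and 3 swap velocities; positions: p0=-3/5 p1=26/5 p2=29/5 p3=29/5; velocities now: v0=-4 v1=-2 v2=-3 v3=2
Collision at t=2: particles 1 and 2 swap velocities; positions: p0=-3 p1=4 p2=4 p3=7; velocities now: v0=-4 v1=-3 v2=-2 v3=2

Answer: 0,1 1,2 2,3 1,2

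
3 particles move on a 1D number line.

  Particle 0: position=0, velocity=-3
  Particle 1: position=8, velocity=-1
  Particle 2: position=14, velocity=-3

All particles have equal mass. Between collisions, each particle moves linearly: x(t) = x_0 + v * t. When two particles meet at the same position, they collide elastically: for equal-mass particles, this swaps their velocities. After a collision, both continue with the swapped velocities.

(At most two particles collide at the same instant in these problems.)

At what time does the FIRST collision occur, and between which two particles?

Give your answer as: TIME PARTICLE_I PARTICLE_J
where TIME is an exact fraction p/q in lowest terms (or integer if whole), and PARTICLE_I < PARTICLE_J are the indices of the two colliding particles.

Pair (0,1): pos 0,8 vel -3,-1 -> not approaching (rel speed -2 <= 0)
Pair (1,2): pos 8,14 vel -1,-3 -> gap=6, closing at 2/unit, collide at t=3
Earliest collision: t=3 between 1 and 2

Answer: 3 1 2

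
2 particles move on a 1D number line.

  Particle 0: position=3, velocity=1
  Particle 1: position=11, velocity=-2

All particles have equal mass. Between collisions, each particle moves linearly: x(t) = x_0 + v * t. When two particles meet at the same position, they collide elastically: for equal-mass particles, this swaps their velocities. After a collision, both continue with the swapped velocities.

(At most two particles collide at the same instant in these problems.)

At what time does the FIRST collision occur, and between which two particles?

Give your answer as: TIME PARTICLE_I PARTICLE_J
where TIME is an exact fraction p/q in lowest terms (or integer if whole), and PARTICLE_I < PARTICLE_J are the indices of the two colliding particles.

Answer: 8/3 0 1

Derivation:
Pair (0,1): pos 3,11 vel 1,-2 -> gap=8, closing at 3/unit, collide at t=8/3
Earliest collision: t=8/3 between 0 and 1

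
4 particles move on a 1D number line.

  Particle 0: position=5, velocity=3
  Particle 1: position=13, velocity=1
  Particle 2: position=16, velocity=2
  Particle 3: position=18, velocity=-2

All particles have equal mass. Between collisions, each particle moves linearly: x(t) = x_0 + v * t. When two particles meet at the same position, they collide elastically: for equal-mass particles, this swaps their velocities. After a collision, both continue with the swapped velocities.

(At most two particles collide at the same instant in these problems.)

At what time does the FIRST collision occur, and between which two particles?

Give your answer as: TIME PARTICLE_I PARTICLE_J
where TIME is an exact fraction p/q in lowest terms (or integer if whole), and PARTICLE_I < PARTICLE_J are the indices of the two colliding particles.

Pair (0,1): pos 5,13 vel 3,1 -> gap=8, closing at 2/unit, collide at t=4
Pair (1,2): pos 13,16 vel 1,2 -> not approaching (rel speed -1 <= 0)
Pair (2,3): pos 16,18 vel 2,-2 -> gap=2, closing at 4/unit, collide at t=1/2
Earliest collision: t=1/2 between 2 and 3

Answer: 1/2 2 3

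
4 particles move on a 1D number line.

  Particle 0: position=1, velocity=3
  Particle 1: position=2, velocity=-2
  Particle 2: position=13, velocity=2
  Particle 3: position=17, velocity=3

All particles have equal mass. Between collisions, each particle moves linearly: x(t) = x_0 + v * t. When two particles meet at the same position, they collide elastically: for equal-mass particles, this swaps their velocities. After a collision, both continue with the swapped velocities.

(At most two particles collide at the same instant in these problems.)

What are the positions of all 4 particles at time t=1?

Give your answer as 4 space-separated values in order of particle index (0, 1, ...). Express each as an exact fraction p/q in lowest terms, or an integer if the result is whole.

Answer: 0 4 15 20

Derivation:
Collision at t=1/5: particles 0 and 1 swap velocities; positions: p0=8/5 p1=8/5 p2=67/5 p3=88/5; velocities now: v0=-2 v1=3 v2=2 v3=3
Advance to t=1 (no further collisions before then); velocities: v0=-2 v1=3 v2=2 v3=3; positions = 0 4 15 20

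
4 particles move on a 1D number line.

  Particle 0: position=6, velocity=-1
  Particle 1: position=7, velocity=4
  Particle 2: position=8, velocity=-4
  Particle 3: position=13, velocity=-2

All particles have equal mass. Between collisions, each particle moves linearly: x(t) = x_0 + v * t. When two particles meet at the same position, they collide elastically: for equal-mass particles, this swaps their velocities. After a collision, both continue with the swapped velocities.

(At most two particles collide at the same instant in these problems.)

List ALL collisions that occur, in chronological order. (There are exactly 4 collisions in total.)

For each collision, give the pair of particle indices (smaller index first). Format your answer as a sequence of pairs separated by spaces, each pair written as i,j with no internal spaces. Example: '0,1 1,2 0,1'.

Collision at t=1/8: particles 1 and 2 swap velocities; positions: p0=47/8 p1=15/2 p2=15/2 p3=51/4; velocities now: v0=-1 v1=-4 v2=4 v3=-2
Collision at t=2/3: particles 0 and 1 swap velocities; positions: p0=16/3 p1=16/3 p2=29/3 p3=35/3; velocities now: v0=-4 v1=-1 v2=4 v3=-2
Collision at t=1: particles 2 and 3 swap velocities; positions: p0=4 p1=5 p2=11 p3=11; velocities now: v0=-4 v1=-1 v2=-2 v3=4
Collision at t=7: particles 1 and 2 swap velocities; positions: p0=-20 p1=-1 p2=-1 p3=35; velocities now: v0=-4 v1=-2 v2=-1 v3=4

Answer: 1,2 0,1 2,3 1,2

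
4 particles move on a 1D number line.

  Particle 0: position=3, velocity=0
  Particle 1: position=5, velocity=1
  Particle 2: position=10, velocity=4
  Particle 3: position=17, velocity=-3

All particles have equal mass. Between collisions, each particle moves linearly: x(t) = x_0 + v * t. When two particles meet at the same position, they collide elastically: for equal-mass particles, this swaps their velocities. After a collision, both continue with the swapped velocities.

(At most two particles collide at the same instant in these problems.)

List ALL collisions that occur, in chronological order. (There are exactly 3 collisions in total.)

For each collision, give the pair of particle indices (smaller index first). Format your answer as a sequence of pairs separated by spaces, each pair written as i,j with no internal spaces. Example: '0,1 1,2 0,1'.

Collision at t=1: particles 2 and 3 swap velocities; positions: p0=3 p1=6 p2=14 p3=14; velocities now: v0=0 v1=1 v2=-3 v3=4
Collision at t=3: particles 1 and 2 swap velocities; positions: p0=3 p1=8 p2=8 p3=22; velocities now: v0=0 v1=-3 v2=1 v3=4
Collision at t=14/3: particles 0 and 1 swap velocities; positions: p0=3 p1=3 p2=29/3 p3=86/3; velocities now: v0=-3 v1=0 v2=1 v3=4

Answer: 2,3 1,2 0,1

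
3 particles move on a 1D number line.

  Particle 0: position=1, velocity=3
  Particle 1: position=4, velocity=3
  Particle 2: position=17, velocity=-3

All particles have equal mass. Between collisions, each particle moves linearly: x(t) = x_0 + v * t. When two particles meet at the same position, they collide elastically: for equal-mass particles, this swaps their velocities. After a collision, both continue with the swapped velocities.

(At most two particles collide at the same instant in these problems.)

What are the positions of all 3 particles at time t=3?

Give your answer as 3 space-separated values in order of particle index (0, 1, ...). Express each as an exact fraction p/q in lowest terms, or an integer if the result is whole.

Answer: 8 10 13

Derivation:
Collision at t=13/6: particles 1 and 2 swap velocities; positions: p0=15/2 p1=21/2 p2=21/2; velocities now: v0=3 v1=-3 v2=3
Collision at t=8/3: particles 0 and 1 swap velocities; positions: p0=9 p1=9 p2=12; velocities now: v0=-3 v1=3 v2=3
Advance to t=3 (no further collisions before then); velocities: v0=-3 v1=3 v2=3; positions = 8 10 13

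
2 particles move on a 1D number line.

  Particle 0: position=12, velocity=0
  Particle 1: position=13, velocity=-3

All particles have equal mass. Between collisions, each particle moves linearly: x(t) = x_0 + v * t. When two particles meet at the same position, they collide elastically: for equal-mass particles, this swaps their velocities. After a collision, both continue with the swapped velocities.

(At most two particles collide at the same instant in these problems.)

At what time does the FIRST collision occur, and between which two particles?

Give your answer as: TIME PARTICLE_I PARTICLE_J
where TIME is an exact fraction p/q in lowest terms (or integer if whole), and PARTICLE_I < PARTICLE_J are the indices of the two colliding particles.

Pair (0,1): pos 12,13 vel 0,-3 -> gap=1, closing at 3/unit, collide at t=1/3
Earliest collision: t=1/3 between 0 and 1

Answer: 1/3 0 1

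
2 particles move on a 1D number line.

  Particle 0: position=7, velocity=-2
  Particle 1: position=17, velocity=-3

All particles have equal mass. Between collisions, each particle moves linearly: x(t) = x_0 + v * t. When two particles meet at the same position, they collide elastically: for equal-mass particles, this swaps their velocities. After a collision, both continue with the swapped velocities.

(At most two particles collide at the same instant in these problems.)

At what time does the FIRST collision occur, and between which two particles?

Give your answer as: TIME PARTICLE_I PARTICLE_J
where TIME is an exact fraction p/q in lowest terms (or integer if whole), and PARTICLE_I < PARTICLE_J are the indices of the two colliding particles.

Answer: 10 0 1

Derivation:
Pair (0,1): pos 7,17 vel -2,-3 -> gap=10, closing at 1/unit, collide at t=10
Earliest collision: t=10 between 0 and 1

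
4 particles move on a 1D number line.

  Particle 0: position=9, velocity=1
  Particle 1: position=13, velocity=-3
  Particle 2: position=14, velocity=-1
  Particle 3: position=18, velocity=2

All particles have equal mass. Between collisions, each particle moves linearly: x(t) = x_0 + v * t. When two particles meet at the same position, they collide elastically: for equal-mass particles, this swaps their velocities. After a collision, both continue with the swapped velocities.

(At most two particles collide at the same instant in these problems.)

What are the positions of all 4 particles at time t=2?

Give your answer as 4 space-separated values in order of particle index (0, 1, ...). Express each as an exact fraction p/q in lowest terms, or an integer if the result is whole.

Answer: 7 11 12 22

Derivation:
Collision at t=1: particles 0 and 1 swap velocities; positions: p0=10 p1=10 p2=13 p3=20; velocities now: v0=-3 v1=1 v2=-1 v3=2
Advance to t=2 (no further collisions before then); velocities: v0=-3 v1=1 v2=-1 v3=2; positions = 7 11 12 22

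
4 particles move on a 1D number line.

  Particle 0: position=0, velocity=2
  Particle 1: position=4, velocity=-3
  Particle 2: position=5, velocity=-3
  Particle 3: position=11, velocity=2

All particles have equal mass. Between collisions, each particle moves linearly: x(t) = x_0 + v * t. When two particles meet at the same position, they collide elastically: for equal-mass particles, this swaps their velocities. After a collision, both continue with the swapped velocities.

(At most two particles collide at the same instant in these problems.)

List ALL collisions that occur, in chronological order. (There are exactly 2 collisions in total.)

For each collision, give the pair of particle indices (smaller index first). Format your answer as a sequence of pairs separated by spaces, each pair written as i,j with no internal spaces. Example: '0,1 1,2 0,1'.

Answer: 0,1 1,2

Derivation:
Collision at t=4/5: particles 0 and 1 swap velocities; positions: p0=8/5 p1=8/5 p2=13/5 p3=63/5; velocities now: v0=-3 v1=2 v2=-3 v3=2
Collision at t=1: particles 1 and 2 swap velocities; positions: p0=1 p1=2 p2=2 p3=13; velocities now: v0=-3 v1=-3 v2=2 v3=2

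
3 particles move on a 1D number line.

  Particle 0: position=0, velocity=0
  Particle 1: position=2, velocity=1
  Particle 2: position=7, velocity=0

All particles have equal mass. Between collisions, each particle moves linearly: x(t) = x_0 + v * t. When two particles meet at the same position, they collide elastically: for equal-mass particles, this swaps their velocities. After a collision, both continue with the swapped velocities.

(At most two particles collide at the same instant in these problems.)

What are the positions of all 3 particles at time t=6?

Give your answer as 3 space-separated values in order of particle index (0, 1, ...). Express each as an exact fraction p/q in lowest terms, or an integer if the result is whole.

Collision at t=5: particles 1 and 2 swap velocities; positions: p0=0 p1=7 p2=7; velocities now: v0=0 v1=0 v2=1
Advance to t=6 (no further collisions before then); velocities: v0=0 v1=0 v2=1; positions = 0 7 8

Answer: 0 7 8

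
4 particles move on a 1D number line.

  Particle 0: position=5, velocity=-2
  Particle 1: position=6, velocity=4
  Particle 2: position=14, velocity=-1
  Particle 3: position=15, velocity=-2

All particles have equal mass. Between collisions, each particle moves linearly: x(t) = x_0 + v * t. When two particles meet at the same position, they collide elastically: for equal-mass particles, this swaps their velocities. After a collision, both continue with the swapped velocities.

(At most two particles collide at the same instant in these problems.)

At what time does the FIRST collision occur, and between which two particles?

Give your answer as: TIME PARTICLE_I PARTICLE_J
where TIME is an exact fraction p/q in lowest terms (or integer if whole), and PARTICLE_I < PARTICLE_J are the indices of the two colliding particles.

Answer: 1 2 3

Derivation:
Pair (0,1): pos 5,6 vel -2,4 -> not approaching (rel speed -6 <= 0)
Pair (1,2): pos 6,14 vel 4,-1 -> gap=8, closing at 5/unit, collide at t=8/5
Pair (2,3): pos 14,15 vel -1,-2 -> gap=1, closing at 1/unit, collide at t=1
Earliest collision: t=1 between 2 and 3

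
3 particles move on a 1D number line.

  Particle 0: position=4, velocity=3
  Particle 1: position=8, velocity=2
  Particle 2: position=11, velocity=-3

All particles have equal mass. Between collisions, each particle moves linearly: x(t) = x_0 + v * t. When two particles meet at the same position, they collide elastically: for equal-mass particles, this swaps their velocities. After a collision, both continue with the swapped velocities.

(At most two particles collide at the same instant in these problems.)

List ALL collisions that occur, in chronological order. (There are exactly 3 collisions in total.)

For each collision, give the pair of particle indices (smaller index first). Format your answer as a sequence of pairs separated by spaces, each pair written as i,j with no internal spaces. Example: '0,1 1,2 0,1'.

Answer: 1,2 0,1 1,2

Derivation:
Collision at t=3/5: particles 1 and 2 swap velocities; positions: p0=29/5 p1=46/5 p2=46/5; velocities now: v0=3 v1=-3 v2=2
Collision at t=7/6: particles 0 and 1 swap velocities; positions: p0=15/2 p1=15/2 p2=31/3; velocities now: v0=-3 v1=3 v2=2
Collision at t=4: particles 1 and 2 swap velocities; positions: p0=-1 p1=16 p2=16; velocities now: v0=-3 v1=2 v2=3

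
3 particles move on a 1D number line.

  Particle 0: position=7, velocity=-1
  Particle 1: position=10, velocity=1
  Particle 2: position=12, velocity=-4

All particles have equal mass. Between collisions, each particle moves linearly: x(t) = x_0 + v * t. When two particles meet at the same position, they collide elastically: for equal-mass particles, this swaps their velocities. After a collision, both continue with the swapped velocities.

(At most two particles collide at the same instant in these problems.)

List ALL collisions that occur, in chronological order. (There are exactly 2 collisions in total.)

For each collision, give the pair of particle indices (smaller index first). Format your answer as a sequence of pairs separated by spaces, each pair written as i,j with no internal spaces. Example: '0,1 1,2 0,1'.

Answer: 1,2 0,1

Derivation:
Collision at t=2/5: particles 1 and 2 swap velocities; positions: p0=33/5 p1=52/5 p2=52/5; velocities now: v0=-1 v1=-4 v2=1
Collision at t=5/3: particles 0 and 1 swap velocities; positions: p0=16/3 p1=16/3 p2=35/3; velocities now: v0=-4 v1=-1 v2=1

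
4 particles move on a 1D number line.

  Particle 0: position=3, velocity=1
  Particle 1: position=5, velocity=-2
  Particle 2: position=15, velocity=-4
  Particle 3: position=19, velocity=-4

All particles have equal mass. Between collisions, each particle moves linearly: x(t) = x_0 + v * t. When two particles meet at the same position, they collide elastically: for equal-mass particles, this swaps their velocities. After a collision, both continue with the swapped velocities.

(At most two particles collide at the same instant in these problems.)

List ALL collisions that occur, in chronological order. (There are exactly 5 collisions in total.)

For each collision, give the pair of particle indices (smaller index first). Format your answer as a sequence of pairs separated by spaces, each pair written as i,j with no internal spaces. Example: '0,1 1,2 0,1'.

Collision at t=2/3: particles 0 and 1 swap velocities; positions: p0=11/3 p1=11/3 p2=37/3 p3=49/3; velocities now: v0=-2 v1=1 v2=-4 v3=-4
Collision at t=12/5: particles 1 and 2 swap velocities; positions: p0=1/5 p1=27/5 p2=27/5 p3=47/5; velocities now: v0=-2 v1=-4 v2=1 v3=-4
Collision at t=16/5: particles 2 and 3 swap velocities; positions: p0=-7/5 p1=11/5 p2=31/5 p3=31/5; velocities now: v0=-2 v1=-4 v2=-4 v3=1
Collision at t=5: particles 0 and 1 swap velocities; positions: p0=-5 p1=-5 p2=-1 p3=8; velocities now: v0=-4 v1=-2 v2=-4 v3=1
Collision at t=7: particles 1 and 2 swap velocities; positions: p0=-13 p1=-9 p2=-9 p3=10; velocities now: v0=-4 v1=-4 v2=-2 v3=1

Answer: 0,1 1,2 2,3 0,1 1,2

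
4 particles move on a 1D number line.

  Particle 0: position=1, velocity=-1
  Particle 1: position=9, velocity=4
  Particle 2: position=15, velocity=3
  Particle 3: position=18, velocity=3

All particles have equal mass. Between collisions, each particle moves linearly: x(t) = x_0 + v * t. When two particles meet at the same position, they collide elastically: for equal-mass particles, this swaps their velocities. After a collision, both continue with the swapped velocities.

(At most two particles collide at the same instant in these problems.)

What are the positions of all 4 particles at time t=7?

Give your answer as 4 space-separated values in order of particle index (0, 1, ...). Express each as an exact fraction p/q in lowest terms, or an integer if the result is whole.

Answer: -6 36 37 39

Derivation:
Collision at t=6: particles 1 and 2 swap velocities; positions: p0=-5 p1=33 p2=33 p3=36; velocities now: v0=-1 v1=3 v2=4 v3=3
Advance to t=7 (no further collisions before then); velocities: v0=-1 v1=3 v2=4 v3=3; positions = -6 36 37 39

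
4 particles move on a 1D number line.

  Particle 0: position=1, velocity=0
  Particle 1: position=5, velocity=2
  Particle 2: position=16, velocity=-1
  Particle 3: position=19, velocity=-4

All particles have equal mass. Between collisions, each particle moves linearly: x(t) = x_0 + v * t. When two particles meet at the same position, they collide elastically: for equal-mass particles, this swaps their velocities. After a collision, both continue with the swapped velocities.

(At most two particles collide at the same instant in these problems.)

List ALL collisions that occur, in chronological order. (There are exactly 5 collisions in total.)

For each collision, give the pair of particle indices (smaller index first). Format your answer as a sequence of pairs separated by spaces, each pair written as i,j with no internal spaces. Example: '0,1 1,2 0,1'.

Collision at t=1: particles 2 and 3 swap velocities; positions: p0=1 p1=7 p2=15 p3=15; velocities now: v0=0 v1=2 v2=-4 v3=-1
Collision at t=7/3: particles 1 and 2 swap velocities; positions: p0=1 p1=29/3 p2=29/3 p3=41/3; velocities now: v0=0 v1=-4 v2=2 v3=-1
Collision at t=11/3: particles 2 and 3 swap velocities; positions: p0=1 p1=13/3 p2=37/3 p3=37/3; velocities now: v0=0 v1=-4 v2=-1 v3=2
Collision at t=9/2: particles 0 and 1 swap velocities; positions: p0=1 p1=1 p2=23/2 p3=14; velocities now: v0=-4 v1=0 v2=-1 v3=2
Collision at t=15: particles 1 and 2 swap velocities; positions: p0=-41 p1=1 p2=1 p3=35; velocities now: v0=-4 v1=-1 v2=0 v3=2

Answer: 2,3 1,2 2,3 0,1 1,2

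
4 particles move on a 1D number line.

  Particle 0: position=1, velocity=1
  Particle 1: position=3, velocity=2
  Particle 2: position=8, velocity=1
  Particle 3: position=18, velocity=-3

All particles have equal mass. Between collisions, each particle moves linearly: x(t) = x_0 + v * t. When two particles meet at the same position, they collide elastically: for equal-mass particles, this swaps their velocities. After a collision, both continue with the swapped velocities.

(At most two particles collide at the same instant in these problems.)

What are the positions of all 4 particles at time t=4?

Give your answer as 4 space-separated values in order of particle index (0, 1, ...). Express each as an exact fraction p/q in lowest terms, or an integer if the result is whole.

Collision at t=5/2: particles 2 and 3 swap velocities; positions: p0=7/2 p1=8 p2=21/2 p3=21/2; velocities now: v0=1 v1=2 v2=-3 v3=1
Collision at t=3: particles 1 and 2 swap velocities; positions: p0=4 p1=9 p2=9 p3=11; velocities now: v0=1 v1=-3 v2=2 v3=1
Advance to t=4 (no further collisions before then); velocities: v0=1 v1=-3 v2=2 v3=1; positions = 5 6 11 12

Answer: 5 6 11 12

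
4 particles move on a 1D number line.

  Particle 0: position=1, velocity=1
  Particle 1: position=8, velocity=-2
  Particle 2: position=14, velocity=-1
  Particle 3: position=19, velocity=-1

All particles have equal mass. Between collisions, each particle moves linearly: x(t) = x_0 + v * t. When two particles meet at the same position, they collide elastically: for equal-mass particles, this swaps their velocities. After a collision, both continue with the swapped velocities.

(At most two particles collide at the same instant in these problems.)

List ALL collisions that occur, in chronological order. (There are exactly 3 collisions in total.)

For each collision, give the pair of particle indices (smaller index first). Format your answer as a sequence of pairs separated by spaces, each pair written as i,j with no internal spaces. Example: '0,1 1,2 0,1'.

Answer: 0,1 1,2 2,3

Derivation:
Collision at t=7/3: particles 0 and 1 swap velocities; positions: p0=10/3 p1=10/3 p2=35/3 p3=50/3; velocities now: v0=-2 v1=1 v2=-1 v3=-1
Collision at t=13/2: particles 1 and 2 swap velocities; positions: p0=-5 p1=15/2 p2=15/2 p3=25/2; velocities now: v0=-2 v1=-1 v2=1 v3=-1
Collision at t=9: particles 2 and 3 swap velocities; positions: p0=-10 p1=5 p2=10 p3=10; velocities now: v0=-2 v1=-1 v2=-1 v3=1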